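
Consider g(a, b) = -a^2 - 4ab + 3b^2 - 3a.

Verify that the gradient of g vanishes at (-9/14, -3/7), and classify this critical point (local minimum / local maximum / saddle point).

∇g = (-2a - 4b - 3, -4a + 6b); substituting (-9/14, -3/7) gives ∇g = (0, 0), so (-9/14, -3/7) is indeed a critical point.
The Hessian of g is constant: H = [[-2, -4], [-4, 6]].
det(H) = (-2)·6 − (-4)² = -28.
Since det(H) < 0, H is indefinite and the critical point is a saddle point.

saddle point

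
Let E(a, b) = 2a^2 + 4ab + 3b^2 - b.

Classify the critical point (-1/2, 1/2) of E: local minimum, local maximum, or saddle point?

The Hessian of E is constant: H = [[4, 4], [4, 6]].
det(H) = 4·6 − 4² = 8.
det(H) > 0 and tr(H) = 10 > 0, so H is positive definite and the point is a local minimum.

local minimum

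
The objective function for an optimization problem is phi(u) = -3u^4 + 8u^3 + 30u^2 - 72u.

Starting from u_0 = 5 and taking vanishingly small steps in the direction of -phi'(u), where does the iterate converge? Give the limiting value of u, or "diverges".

diverges

phi'(u) = -12(u - 3)(u - 1)(u + 2), so phi'(5) = -672.
Gradient descent moves in the -phi' direction, i.e. u is increasing.
There is no critical point above u=5, and phi' keeps the same sign, so the iterate runs off to +∞.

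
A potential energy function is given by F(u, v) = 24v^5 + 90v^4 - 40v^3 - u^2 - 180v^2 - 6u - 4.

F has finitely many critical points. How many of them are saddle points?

F separates as a function of u plus a function of v, so ∇F=0 decouples.
∂F/∂u = -2(u + 3) = 0 at u ∈ {-3}; ∂F/∂v = 120v(v - 1)(v + 1)(v + 3) = 0 at v ∈ {-3, -1, 0, 1}.
The Hessian is diagonal: diag(F_uu, F_vv). Second derivatives: F_uu(-3)=-2; F_vv(-3)=-2880, F_vv(-1)=480, F_vv(0)=-360, F_vv(1)=960.
Saddle points occur where the two diagonal entries have opposite signs: (-3, -1), (-3, 1). Count: 2.

2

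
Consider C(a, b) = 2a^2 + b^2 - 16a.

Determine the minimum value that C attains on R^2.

C(a,b) separates as P(a) + Q(b), so its minimum is min P + min Q.
P'(a) = 4a - 16 vanishes at a ∈ {4}; Q'(b) = 2b vanishes at b ∈ {0}.
Local minima of P (where P''>0): P(4)=-32. Local minima of Q: Q(0)=0.
So the global minimum of C is P(4) + Q(0) = -32 + 0 = -32, attained at (4, 0).

-32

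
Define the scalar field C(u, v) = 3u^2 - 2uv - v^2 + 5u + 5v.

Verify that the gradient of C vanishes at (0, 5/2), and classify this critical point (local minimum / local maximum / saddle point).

∇C = (6u - 2v + 5, -2u - 2v + 5); substituting (0, 5/2) gives ∇C = (0, 0), so (0, 5/2) is indeed a critical point.
The Hessian of C is constant: H = [[6, -2], [-2, -2]].
det(H) = 6·(-2) − (-2)² = -16.
Since det(H) < 0, H is indefinite and the critical point is a saddle point.

saddle point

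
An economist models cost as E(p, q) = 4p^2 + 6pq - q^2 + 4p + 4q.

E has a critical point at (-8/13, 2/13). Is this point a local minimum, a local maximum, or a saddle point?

saddle point

The Hessian of E is constant: H = [[8, 6], [6, -2]].
det(H) = 8·(-2) − 6² = -52.
Since det(H) < 0, H is indefinite and the critical point is a saddle point.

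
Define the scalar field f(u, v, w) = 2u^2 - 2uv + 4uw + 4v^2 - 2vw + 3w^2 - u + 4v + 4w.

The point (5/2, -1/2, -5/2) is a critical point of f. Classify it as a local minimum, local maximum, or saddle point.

The Hessian is constant: H = [[4, -2, 4], [-2, 8, -2], [4, -2, 6]].
Leading principal minors: Δ₁ = 4, Δ₂ = 28, Δ₃ = 56.
All leading minors are positive, so H is positive definite: a local minimum.

local minimum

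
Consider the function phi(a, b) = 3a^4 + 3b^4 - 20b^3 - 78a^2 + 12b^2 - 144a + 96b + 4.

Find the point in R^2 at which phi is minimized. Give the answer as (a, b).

(4, -1)

phi(a,b) separates as P(a) + Q(b) + 4, so its minimum is min P + min Q + 4.
P'(a) = 12(a - 4)(a + 1)(a + 3) vanishes at a ∈ {-3, -1, 4}; Q'(b) = 12(b - 4)(b - 2)(b + 1) vanishes at b ∈ {-1, 2, 4}.
Local minima of P (where P''>0): P(-3)=-27, P(4)=-1056. Local minima of Q: Q(-1)=-61, Q(4)=64.
So the global minimum of phi is P(4) + Q(-1) + 4 = -1056 − 61 + 4 = -1113, attained at (4, -1).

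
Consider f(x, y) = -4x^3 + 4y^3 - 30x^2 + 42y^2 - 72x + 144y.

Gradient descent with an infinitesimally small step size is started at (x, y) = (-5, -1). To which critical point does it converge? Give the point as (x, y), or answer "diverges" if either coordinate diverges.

(-3, -3)

f is separable, so gradient descent decouples: x follows -∂f/∂x, y follows -∂f/∂y.
∂f/∂x = -12(x + 2)(x + 3); at x=-5 this is -72, so x increases.
∂f/∂y = 12(y + 3)(y + 4); at y=-1 this is 72, so y decreases.
x converges to its nearest critical value -3 (a local min of the x-part); y converges to -3. The iterate converges to (-3, -3).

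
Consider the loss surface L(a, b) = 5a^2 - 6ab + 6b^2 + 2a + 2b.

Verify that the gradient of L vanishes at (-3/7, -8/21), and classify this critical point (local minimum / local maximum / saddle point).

∇L = (10a - 6b + 2, -6a + 12b + 2); substituting (-3/7, -8/21) gives ∇L = (0, 0), so (-3/7, -8/21) is indeed a critical point.
The Hessian of L is constant: H = [[10, -6], [-6, 12]].
det(H) = 10·12 − (-6)² = 84.
det(H) > 0 and tr(H) = 22 > 0, so H is positive definite and the point is a local minimum.

local minimum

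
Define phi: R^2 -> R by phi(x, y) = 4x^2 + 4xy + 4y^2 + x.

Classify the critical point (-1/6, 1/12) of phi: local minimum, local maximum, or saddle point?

The Hessian of phi is constant: H = [[8, 4], [4, 8]].
det(H) = 8·8 − 4² = 48.
det(H) > 0 and tr(H) = 16 > 0, so H is positive definite and the point is a local minimum.

local minimum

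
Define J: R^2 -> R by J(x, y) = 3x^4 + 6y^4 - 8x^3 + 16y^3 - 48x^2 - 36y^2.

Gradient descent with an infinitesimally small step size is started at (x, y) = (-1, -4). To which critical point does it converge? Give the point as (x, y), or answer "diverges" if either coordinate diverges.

J is separable, so gradient descent decouples: x follows -∂J/∂x, y follows -∂J/∂y.
∂J/∂x = 12x(x - 4)(x + 2); at x=-1 this is 60, so x decreases.
∂J/∂y = 24y(y - 1)(y + 3); at y=-4 this is -480, so y increases.
x converges to its nearest critical value -2 (a local min of the x-part); y converges to -3. The iterate converges to (-2, -3).

(-2, -3)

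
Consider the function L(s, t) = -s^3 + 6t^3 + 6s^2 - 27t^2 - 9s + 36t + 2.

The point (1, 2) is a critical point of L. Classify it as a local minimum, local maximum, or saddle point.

The mixed partial ∂²L/∂s∂t is 0, so the Hessian at any point is diag(L_ss, L_tt) = diag(6(-s + 2), 18(2t - 3)).
At (1, 2): H = diag(6, 18).
Both eigenvalues are positive, so H is positive definite: a local minimum.

local minimum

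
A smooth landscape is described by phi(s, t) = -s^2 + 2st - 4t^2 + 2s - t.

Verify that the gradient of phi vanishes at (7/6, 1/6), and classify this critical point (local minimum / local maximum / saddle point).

local maximum

∇phi = (-2s + 2t + 2, 2s - 8t - 1); substituting (7/6, 1/6) gives ∇phi = (0, 0), so (7/6, 1/6) is indeed a critical point.
The Hessian of phi is constant: H = [[-2, 2], [2, -8]].
det(H) = (-2)·(-8) − 2² = 12.
det(H) > 0 and tr(H) = -10 < 0, so H is negative definite and the point is a local maximum.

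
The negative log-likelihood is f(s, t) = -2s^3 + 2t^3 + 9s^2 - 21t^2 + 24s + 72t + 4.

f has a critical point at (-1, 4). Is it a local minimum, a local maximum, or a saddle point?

local minimum

The mixed partial ∂²f/∂s∂t is 0, so the Hessian at any point is diag(f_ss, f_tt) = diag(6(-2s + 3), 6(2t - 7)).
At (-1, 4): H = diag(30, 6).
Both eigenvalues are positive, so H is positive definite: a local minimum.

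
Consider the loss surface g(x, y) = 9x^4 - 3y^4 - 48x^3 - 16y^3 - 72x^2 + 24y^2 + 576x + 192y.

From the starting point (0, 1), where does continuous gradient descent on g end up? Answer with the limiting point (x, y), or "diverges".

(-2, -2)

g is separable, so gradient descent decouples: x follows -∂g/∂x, y follows -∂g/∂y.
∂g/∂x = 36(x - 4)(x - 2)(x + 2); at x=0 this is 576, so x decreases.
∂g/∂y = -12(y - 2)(y + 2)(y + 4); at y=1 this is 180, so y decreases.
x converges to its nearest critical value -2 (a local min of the x-part); y converges to -2. The iterate converges to (-2, -2).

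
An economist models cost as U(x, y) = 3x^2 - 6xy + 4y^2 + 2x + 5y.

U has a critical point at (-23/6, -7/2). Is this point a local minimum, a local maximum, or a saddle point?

The Hessian of U is constant: H = [[6, -6], [-6, 8]].
det(H) = 6·8 − (-6)² = 12.
det(H) > 0 and tr(H) = 14 > 0, so H is positive definite and the point is a local minimum.

local minimum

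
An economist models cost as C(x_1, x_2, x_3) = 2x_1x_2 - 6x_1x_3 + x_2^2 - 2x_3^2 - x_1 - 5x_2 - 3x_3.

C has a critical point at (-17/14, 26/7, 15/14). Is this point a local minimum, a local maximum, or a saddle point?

The Hessian is constant: H = [[0, 2, -6], [2, 2, 0], [-6, 0, -4]].
Leading principal minors: Δ₁ = 0, Δ₂ = -4, Δ₃ = -56.
The minors fit neither the all-positive nor the alternating-sign pattern, so H is indefinite: a saddle point.

saddle point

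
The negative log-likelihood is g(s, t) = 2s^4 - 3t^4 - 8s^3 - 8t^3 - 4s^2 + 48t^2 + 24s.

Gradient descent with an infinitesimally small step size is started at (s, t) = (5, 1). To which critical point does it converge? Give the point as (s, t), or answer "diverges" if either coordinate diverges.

(3, 0)

g is separable, so gradient descent decouples: s follows -∂g/∂s, t follows -∂g/∂t.
∂g/∂s = 8(s - 3)(s - 1)(s + 1); at s=5 this is 384, so s decreases.
∂g/∂t = -12t(t - 2)(t + 4); at t=1 this is 60, so t decreases.
s converges to its nearest critical value 3 (a local min of the s-part); t converges to 0. The iterate converges to (3, 0).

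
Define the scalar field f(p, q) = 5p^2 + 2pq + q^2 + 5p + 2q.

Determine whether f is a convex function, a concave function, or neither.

f is quadratic, so its Hessian is the constant matrix H = [[10, 2], [2, 2]].
det(H) = 16, tr(H) = 12.
det(H) > 0 and tr(H) > 0, so H is positive definite everywhere: convex.

convex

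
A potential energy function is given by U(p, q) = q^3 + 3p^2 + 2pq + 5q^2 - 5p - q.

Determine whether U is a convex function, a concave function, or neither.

The term q^3 is cubic, so the Hessian is not constant.
∂²U/∂q² = 6q + 10, which takes both signs as q varies (negative for sufficiently negative q). A diagonal entry of the Hessian changing sign means the Hessian is neither positive- nor negative-semidefinite on all of R^2.

neither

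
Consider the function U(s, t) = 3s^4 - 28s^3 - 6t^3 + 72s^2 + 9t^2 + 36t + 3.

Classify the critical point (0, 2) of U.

saddle point

The mixed partial ∂²U/∂s∂t is 0, so the Hessian at any point is diag(U_ss, U_tt) = diag(12(3s^2 - 14s + 12), 18(-2t + 1)).
At (0, 2): H = diag(144, -54).
The eigenvalues have opposite signs, so H is indefinite: a saddle point.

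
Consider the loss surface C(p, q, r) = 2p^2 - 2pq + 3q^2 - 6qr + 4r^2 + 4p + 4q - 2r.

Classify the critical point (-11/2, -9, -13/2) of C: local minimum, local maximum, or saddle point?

local minimum

The Hessian is constant: H = [[4, -2, 0], [-2, 6, -6], [0, -6, 8]].
Leading principal minors: Δ₁ = 4, Δ₂ = 20, Δ₃ = 16.
All leading minors are positive, so H is positive definite: a local minimum.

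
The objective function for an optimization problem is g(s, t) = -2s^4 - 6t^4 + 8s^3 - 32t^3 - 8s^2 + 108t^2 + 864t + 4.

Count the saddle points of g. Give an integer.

4

g separates as a function of s plus a function of t, so ∇g=0 decouples.
∂g/∂s = -8s(s - 2)(s - 1) = 0 at s ∈ {0, 1, 2}; ∂g/∂t = -24(t - 3)(t + 3)(t + 4) = 0 at t ∈ {-4, -3, 3}.
The Hessian is diagonal: diag(g_ss, g_tt). Second derivatives: g_ss(0)=-16, g_ss(1)=8, g_ss(2)=-16; g_tt(-4)=-168, g_tt(-3)=144, g_tt(3)=-1008.
Saddle points occur where the two diagonal entries have opposite signs: (0, -3), (1, -4), (1, 3), (2, -3). Count: 4.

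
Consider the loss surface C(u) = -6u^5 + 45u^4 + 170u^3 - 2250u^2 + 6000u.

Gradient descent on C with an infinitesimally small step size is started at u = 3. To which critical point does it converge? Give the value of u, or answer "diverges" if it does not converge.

C'(u) = -30(u - 5)(u - 4)(u - 2)(u + 5), so C'(3) = -480.
Gradient descent moves in the -C' direction, i.e. u is increasing.
The nearest critical point in that direction is u = 4, where C'' = 540 > 0 (a local minimum). The iterate converges there.

4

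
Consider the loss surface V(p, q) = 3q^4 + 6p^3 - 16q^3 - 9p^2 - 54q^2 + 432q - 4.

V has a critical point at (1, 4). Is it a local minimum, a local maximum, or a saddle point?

The mixed partial ∂²V/∂p∂q is 0, so the Hessian at any point is diag(V_pp, V_qq) = diag(18(2p - 1), 12(3q^2 - 8q - 9)).
At (1, 4): H = diag(18, 84).
Both eigenvalues are positive, so H is positive definite: a local minimum.

local minimum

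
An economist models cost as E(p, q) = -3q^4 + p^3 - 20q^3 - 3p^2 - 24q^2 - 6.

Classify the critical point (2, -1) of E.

The mixed partial ∂²E/∂p∂q is 0, so the Hessian at any point is diag(E_pp, E_qq) = diag(6(p - 1), -12(3q^2 + 10q + 4)).
At (2, -1): H = diag(6, 36).
Both eigenvalues are positive, so H is positive definite: a local minimum.

local minimum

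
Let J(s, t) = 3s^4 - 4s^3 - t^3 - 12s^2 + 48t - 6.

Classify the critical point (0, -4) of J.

saddle point

The mixed partial ∂²J/∂s∂t is 0, so the Hessian at any point is diag(J_ss, J_tt) = diag(12(3s^2 - 2s - 2), -6t).
At (0, -4): H = diag(-24, 24).
The eigenvalues have opposite signs, so H is indefinite: a saddle point.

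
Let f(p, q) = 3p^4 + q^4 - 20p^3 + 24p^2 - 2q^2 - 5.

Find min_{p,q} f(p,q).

-134

f(p,q) separates as A(p) + B(q) − 5, so its minimum is min A + min B − 5.
A'(p) = 12p(p - 4)(p - 1) vanishes at p ∈ {0, 1, 4}; B'(q) = 4q(q - 1)(q + 1) vanishes at q ∈ {-1, 0, 1}.
Local minima of A (where A''>0): A(0)=0, A(4)=-128. Local minima of B: B(-1)=-1, B(1)=-1.
So the global minimum of f is A(4) + B(-1) − 5 = -128 − 1 − 5 = -134, attained at (4, -1).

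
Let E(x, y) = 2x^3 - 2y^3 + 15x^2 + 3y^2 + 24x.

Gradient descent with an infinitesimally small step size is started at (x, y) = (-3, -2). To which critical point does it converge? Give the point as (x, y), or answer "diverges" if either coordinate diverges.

(-1, 0)

E is separable, so gradient descent decouples: x follows -∂E/∂x, y follows -∂E/∂y.
∂E/∂x = 6(x + 1)(x + 4); at x=-3 this is -12, so x increases.
∂E/∂y = -6y(y - 1); at y=-2 this is -36, so y increases.
x converges to its nearest critical value -1 (a local min of the x-part); y converges to 0. The iterate converges to (-1, 0).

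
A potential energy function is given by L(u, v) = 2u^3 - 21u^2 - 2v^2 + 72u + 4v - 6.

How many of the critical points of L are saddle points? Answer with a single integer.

L separates as a function of u plus a function of v, so ∇L=0 decouples.
∂L/∂u = 6(u - 4)(u - 3) = 0 at u ∈ {3, 4}; ∂L/∂v = -4(v - 1) = 0 at v ∈ {1}.
The Hessian is diagonal: diag(L_uu, L_vv). Second derivatives: L_uu(3)=-6, L_uu(4)=6; L_vv(1)=-4.
Saddle points occur where the two diagonal entries have opposite signs: (4, 1). Count: 1.

1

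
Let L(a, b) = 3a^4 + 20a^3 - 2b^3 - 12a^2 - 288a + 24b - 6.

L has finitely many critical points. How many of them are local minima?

2

L separates as a function of a plus a function of b, so ∇L=0 decouples.
∂L/∂a = 12(a - 2)(a + 3)(a + 4) = 0 at a ∈ {-4, -3, 2}; ∂L/∂b = -6(b - 2)(b + 2) = 0 at b ∈ {-2, 2}.
The Hessian is diagonal: diag(L_aa, L_bb). Second derivatives: L_aa(-4)=72, L_aa(-3)=-60, L_aa(2)=360; L_bb(-2)=24, L_bb(2)=-24.
Local minima occur where both diagonal entries positive: (-4, -2), (2, -2). Count: 2.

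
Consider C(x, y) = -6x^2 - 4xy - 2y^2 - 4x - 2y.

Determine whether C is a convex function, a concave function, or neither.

C is quadratic, so its Hessian is the constant matrix H = [[-12, -4], [-4, -4]].
det(H) = 32, tr(H) = -16.
det(H) > 0 and tr(H) < 0, so H is negative definite everywhere: concave.

concave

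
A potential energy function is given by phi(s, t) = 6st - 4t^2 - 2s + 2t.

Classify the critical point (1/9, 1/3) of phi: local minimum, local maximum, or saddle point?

The Hessian of phi is constant: H = [[0, 6], [6, -8]].
det(H) = 0·(-8) − 6² = -36.
Since det(H) < 0, H is indefinite and the critical point is a saddle point.

saddle point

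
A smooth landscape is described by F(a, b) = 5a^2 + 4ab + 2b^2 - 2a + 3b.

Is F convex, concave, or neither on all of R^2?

F is quadratic, so its Hessian is the constant matrix H = [[10, 4], [4, 4]].
det(H) = 24, tr(H) = 14.
det(H) > 0 and tr(H) > 0, so H is positive definite everywhere: convex.

convex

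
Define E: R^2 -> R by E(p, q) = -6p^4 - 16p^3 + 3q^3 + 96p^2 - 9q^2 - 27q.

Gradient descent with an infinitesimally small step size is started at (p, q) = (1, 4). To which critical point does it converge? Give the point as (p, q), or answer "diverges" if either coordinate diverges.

E is separable, so gradient descent decouples: p follows -∂E/∂p, q follows -∂E/∂q.
∂E/∂p = -24p(p - 2)(p + 4); at p=1 this is 120, so p decreases.
∂E/∂q = 9(q - 3)(q + 1); at q=4 this is 45, so q decreases.
p converges to its nearest critical value 0 (a local min of the p-part); q converges to 3. The iterate converges to (0, 3).

(0, 3)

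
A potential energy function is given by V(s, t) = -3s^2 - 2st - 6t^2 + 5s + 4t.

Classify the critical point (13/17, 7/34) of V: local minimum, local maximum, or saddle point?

The Hessian of V is constant: H = [[-6, -2], [-2, -12]].
det(H) = (-6)·(-12) − (-2)² = 68.
det(H) > 0 and tr(H) = -18 < 0, so H is negative definite and the point is a local maximum.

local maximum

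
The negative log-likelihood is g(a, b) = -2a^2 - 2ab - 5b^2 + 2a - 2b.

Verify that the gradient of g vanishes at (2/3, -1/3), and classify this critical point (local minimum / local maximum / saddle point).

∇g = (-4a - 2b + 2, -2a - 10b - 2); substituting (2/3, -1/3) gives ∇g = (0, 0), so (2/3, -1/3) is indeed a critical point.
The Hessian of g is constant: H = [[-4, -2], [-2, -10]].
det(H) = (-4)·(-10) − (-2)² = 36.
det(H) > 0 and tr(H) = -14 < 0, so H is negative definite and the point is a local maximum.

local maximum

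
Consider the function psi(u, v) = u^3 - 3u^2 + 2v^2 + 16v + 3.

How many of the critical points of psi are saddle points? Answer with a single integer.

1

psi separates as a function of u plus a function of v, so ∇psi=0 decouples.
∂psi/∂u = 3u(u - 2) = 0 at u ∈ {0, 2}; ∂psi/∂v = 4(v + 4) = 0 at v ∈ {-4}.
The Hessian is diagonal: diag(psi_uu, psi_vv). Second derivatives: psi_uu(0)=-6, psi_uu(2)=6; psi_vv(-4)=4.
Saddle points occur where the two diagonal entries have opposite signs: (0, -4). Count: 1.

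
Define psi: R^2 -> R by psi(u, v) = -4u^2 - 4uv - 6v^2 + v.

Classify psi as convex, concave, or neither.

psi is quadratic, so its Hessian is the constant matrix H = [[-8, -4], [-4, -12]].
det(H) = 80, tr(H) = -20.
det(H) > 0 and tr(H) < 0, so H is negative definite everywhere: concave.

concave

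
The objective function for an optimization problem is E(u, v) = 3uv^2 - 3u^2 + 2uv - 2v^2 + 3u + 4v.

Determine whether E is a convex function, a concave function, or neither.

The term 3uv^2 is cubic, so the Hessian is not constant.
∂²E/∂v² = 6u - 4, which takes both signs as u varies (negative for sufficiently negative u). A diagonal entry of the Hessian changing sign means the Hessian is neither positive- nor negative-semidefinite on all of R^2.

neither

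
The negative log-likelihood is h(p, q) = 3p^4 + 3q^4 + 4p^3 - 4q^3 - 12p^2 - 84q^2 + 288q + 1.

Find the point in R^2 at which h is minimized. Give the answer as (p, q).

h(p,q) separates as A(p) + B(q) + 1, so its minimum is min A + min B + 1.
A'(p) = 12p(p - 1)(p + 2) vanishes at p ∈ {-2, 0, 1}; B'(q) = 12(q - 3)(q - 2)(q + 4) vanishes at q ∈ {-4, 2, 3}.
Local minima of A (where A''>0): A(-2)=-32, A(1)=-5. Local minima of B: B(-4)=-1472, B(3)=243.
So the global minimum of h is A(-2) + B(-4) + 1 = -32 − 1472 + 1 = -1503, attained at (-2, -4).

(-2, -4)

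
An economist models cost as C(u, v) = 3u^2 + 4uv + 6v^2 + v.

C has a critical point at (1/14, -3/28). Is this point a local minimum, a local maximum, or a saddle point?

local minimum

The Hessian of C is constant: H = [[6, 4], [4, 12]].
det(H) = 6·12 − 4² = 56.
det(H) > 0 and tr(H) = 18 > 0, so H is positive definite and the point is a local minimum.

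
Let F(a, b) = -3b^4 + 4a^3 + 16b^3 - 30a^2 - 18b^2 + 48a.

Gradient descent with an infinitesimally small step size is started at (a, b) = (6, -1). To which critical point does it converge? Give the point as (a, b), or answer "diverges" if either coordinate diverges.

diverges

F is separable, so gradient descent decouples: a follows -∂F/∂a, b follows -∂F/∂b.
∂F/∂a = 12(a - 4)(a - 1); at a=6 this is 120, so a decreases.
∂F/∂b = -12b(b - 3)(b - 1); at b=-1 this is 96, so b decreases.
The b-coordinate has no critical point in that direction and runs off to infinity.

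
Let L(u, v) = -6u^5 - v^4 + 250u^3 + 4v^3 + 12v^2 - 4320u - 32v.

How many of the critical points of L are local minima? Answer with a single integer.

2

L separates as a function of u plus a function of v, so ∇L=0 decouples.
∂L/∂u = -30(u - 4)(u - 3)(u + 3)(u + 4) = 0 at u ∈ {-4, -3, 3, 4}; ∂L/∂v = -4(v - 4)(v - 1)(v + 2) = 0 at v ∈ {-2, 1, 4}.
The Hessian is diagonal: diag(L_uu, L_vv). Second derivatives: L_uu(-4)=1680, L_uu(-3)=-1260, L_uu(3)=1260, L_uu(4)=-1680; L_vv(-2)=-72, L_vv(1)=36, L_vv(4)=-72.
Local minima occur where both diagonal entries positive: (-4, 1), (3, 1). Count: 2.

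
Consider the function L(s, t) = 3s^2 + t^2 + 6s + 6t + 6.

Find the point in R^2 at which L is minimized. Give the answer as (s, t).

L(s,t) separates as P(s) + Q(t) + 6, so its minimum is min P + min Q + 6.
P'(s) = 6s + 6 vanishes at s ∈ {-1}; Q'(t) = 2(t + 3) vanishes at t ∈ {-3}.
Local minima of P (where P''>0): P(-1)=-3. Local minima of Q: Q(-3)=-9.
So the global minimum of L is P(-1) + Q(-3) + 6 = -3 − 9 + 6 = -6, attained at (-1, -3).

(-1, -3)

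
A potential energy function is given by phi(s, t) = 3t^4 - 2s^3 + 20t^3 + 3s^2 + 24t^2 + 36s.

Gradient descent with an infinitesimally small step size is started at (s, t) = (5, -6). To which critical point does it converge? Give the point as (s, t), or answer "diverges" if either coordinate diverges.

phi is separable, so gradient descent decouples: s follows -∂phi/∂s, t follows -∂phi/∂t.
∂phi/∂s = -6(s - 3)(s + 2); at s=5 this is -84, so s increases.
∂phi/∂t = 12t(t + 1)(t + 4); at t=-6 this is -720, so t increases.
The s-coordinate has no critical point in that direction and runs off to infinity.

diverges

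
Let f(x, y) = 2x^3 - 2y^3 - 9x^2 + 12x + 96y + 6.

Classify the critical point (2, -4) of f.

The mixed partial ∂²f/∂x∂y is 0, so the Hessian at any point is diag(f_xx, f_yy) = diag(6(2x - 3), -12y).
At (2, -4): H = diag(6, 48).
Both eigenvalues are positive, so H is positive definite: a local minimum.

local minimum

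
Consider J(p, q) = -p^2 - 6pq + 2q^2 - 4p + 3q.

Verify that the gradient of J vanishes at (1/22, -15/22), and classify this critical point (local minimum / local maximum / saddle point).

∇J = (-2p - 6q - 4, -6p + 4q + 3); substituting (1/22, -15/22) gives ∇J = (0, 0), so (1/22, -15/22) is indeed a critical point.
The Hessian of J is constant: H = [[-2, -6], [-6, 4]].
det(H) = (-2)·4 − (-6)² = -44.
Since det(H) < 0, H is indefinite and the critical point is a saddle point.

saddle point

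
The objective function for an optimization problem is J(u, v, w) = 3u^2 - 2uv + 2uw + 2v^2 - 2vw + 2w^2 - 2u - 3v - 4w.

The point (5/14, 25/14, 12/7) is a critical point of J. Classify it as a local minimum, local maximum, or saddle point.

local minimum

The Hessian is constant: H = [[6, -2, 2], [-2, 4, -2], [2, -2, 4]].
Leading principal minors: Δ₁ = 6, Δ₂ = 20, Δ₃ = 56.
All leading minors are positive, so H is positive definite: a local minimum.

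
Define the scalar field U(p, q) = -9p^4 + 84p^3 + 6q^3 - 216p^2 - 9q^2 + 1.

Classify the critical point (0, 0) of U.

The mixed partial ∂²U/∂p∂q is 0, so the Hessian at any point is diag(U_pp, U_qq) = diag(36(-3p^2 + 14p - 12), 18(2q - 1)).
At (0, 0): H = diag(-432, -18).
Both eigenvalues are negative, so H is negative definite: a local maximum.

local maximum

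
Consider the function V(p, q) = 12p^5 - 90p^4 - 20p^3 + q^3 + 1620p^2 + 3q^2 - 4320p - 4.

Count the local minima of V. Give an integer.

2

V separates as a function of p plus a function of q, so ∇V=0 decouples.
∂V/∂p = 60(p - 4)(p - 3)(p - 2)(p + 3) = 0 at p ∈ {-3, 2, 3, 4}; ∂V/∂q = 3q(q + 2) = 0 at q ∈ {-2, 0}.
The Hessian is diagonal: diag(V_pp, V_qq). Second derivatives: V_pp(-3)=-12600, V_pp(2)=600, V_pp(3)=-360, V_pp(4)=840; V_qq(-2)=-6, V_qq(0)=6.
Local minima occur where both diagonal entries positive: (2, 0), (4, 0). Count: 2.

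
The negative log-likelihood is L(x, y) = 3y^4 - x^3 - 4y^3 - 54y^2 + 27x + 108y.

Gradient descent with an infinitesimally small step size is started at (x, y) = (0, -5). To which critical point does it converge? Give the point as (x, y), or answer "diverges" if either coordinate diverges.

L is separable, so gradient descent decouples: x follows -∂L/∂x, y follows -∂L/∂y.
∂L/∂x = -3(x - 3)(x + 3); at x=0 this is 27, so x decreases.
∂L/∂y = 12(y - 3)(y - 1)(y + 3); at y=-5 this is -1152, so y increases.
x converges to its nearest critical value -3 (a local min of the x-part); y converges to -3. The iterate converges to (-3, -3).

(-3, -3)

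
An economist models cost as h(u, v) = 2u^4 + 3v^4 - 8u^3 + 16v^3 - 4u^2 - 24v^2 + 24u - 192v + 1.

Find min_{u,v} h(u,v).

h(u,v) separates as P(u) + Q(v) + 1, so its minimum is min P + min Q + 1.
P'(u) = 8(u - 3)(u - 1)(u + 1) vanishes at u ∈ {-1, 1, 3}; Q'(v) = 12(v - 2)(v + 2)(v + 4) vanishes at v ∈ {-4, -2, 2}.
Local minima of P (where P''>0): P(-1)=-18, P(3)=-18. Local minima of Q: Q(-4)=128, Q(2)=-304.
So the global minimum of h is P(-1) + Q(2) + 1 = -18 − 304 + 1 = -321, attained at (-1, 2).

-321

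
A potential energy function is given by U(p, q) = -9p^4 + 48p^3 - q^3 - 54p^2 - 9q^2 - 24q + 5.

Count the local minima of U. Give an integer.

U separates as a function of p plus a function of q, so ∇U=0 decouples.
∂U/∂p = -36p(p - 3)(p - 1) = 0 at p ∈ {0, 1, 3}; ∂U/∂q = -3(q + 2)(q + 4) = 0 at q ∈ {-4, -2}.
The Hessian is diagonal: diag(U_pp, U_qq). Second derivatives: U_pp(0)=-108, U_pp(1)=72, U_pp(3)=-216; U_qq(-4)=6, U_qq(-2)=-6.
Local minima occur where both diagonal entries positive: (1, -4). Count: 1.

1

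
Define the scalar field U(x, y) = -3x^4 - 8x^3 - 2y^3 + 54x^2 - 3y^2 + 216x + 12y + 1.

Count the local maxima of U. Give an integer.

U separates as a function of x plus a function of y, so ∇U=0 decouples.
∂U/∂x = -12(x - 3)(x + 2)(x + 3) = 0 at x ∈ {-3, -2, 3}; ∂U/∂y = -6(y - 1)(y + 2) = 0 at y ∈ {-2, 1}.
The Hessian is diagonal: diag(U_xx, U_yy). Second derivatives: U_xx(-3)=-72, U_xx(-2)=60, U_xx(3)=-360; U_yy(-2)=18, U_yy(1)=-18.
Local maxima occur where both diagonal entries negative: (-3, 1), (3, 1). Count: 2.

2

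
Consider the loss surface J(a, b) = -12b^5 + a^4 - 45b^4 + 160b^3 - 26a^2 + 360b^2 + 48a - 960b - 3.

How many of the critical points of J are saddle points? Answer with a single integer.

J separates as a function of a plus a function of b, so ∇J=0 decouples.
∂J/∂a = 4(a - 3)(a - 1)(a + 4) = 0 at a ∈ {-4, 1, 3}; ∂J/∂b = -60(b - 2)(b - 1)(b + 2)(b + 4) = 0 at b ∈ {-4, -2, 1, 2}.
The Hessian is diagonal: diag(J_aa, J_bb). Second derivatives: J_aa(-4)=140, J_aa(1)=-40, J_aa(3)=56; J_bb(-4)=3600, J_bb(-2)=-1440, J_bb(1)=900, J_bb(2)=-1440.
Saddle points occur where the two diagonal entries have opposite signs: (-4, -2), (-4, 2), (1, -4), (1, 1), (3, -2), (3, 2). Count: 6.

6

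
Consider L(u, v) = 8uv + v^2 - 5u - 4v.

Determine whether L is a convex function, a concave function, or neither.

L is quadratic, so its Hessian is the constant matrix H = [[0, 8], [8, 2]].
det(H) = -64, tr(H) = 2.
det(H) < 0, so H is indefinite: neither convex nor concave.

neither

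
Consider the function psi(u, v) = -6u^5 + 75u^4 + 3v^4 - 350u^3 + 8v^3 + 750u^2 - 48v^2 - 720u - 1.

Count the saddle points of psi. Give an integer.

psi separates as a function of u plus a function of v, so ∇psi=0 decouples.
∂psi/∂u = -30(u - 4)(u - 3)(u - 2)(u - 1) = 0 at u ∈ {1, 2, 3, 4}; ∂psi/∂v = 12v(v - 2)(v + 4) = 0 at v ∈ {-4, 0, 2}.
The Hessian is diagonal: diag(psi_uu, psi_vv). Second derivatives: psi_uu(1)=180, psi_uu(2)=-60, psi_uu(3)=60, psi_uu(4)=-180; psi_vv(-4)=288, psi_vv(0)=-96, psi_vv(2)=144.
Saddle points occur where the two diagonal entries have opposite signs: (1, 0), (2, -4), (2, 2), (3, 0), (4, -4), (4, 2). Count: 6.

6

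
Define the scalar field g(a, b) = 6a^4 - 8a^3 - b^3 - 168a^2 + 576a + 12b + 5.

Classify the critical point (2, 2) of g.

The mixed partial ∂²g/∂a∂b is 0, so the Hessian at any point is diag(g_aa, g_bb) = diag(24(3a^2 - 2a - 14), -6b).
At (2, 2): H = diag(-144, -12).
Both eigenvalues are negative, so H is negative definite: a local maximum.

local maximum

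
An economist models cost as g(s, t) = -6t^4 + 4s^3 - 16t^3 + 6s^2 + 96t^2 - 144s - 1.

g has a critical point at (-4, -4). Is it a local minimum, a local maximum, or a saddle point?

The mixed partial ∂²g/∂s∂t is 0, so the Hessian at any point is diag(g_ss, g_tt) = diag(12(2s + 1), 24(-3t^2 - 4t + 8)).
At (-4, -4): H = diag(-84, -576).
Both eigenvalues are negative, so H is negative definite: a local maximum.

local maximum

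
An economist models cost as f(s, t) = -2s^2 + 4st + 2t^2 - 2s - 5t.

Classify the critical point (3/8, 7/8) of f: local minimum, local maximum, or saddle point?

saddle point

The Hessian of f is constant: H = [[-4, 4], [4, 4]].
det(H) = (-4)·4 − 4² = -32.
Since det(H) < 0, H is indefinite and the critical point is a saddle point.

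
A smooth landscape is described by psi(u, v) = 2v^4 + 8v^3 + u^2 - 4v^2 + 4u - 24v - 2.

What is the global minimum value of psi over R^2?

-24

psi(u,v) separates as P(u) + Q(v) − 2, so its minimum is min P + min Q − 2.
P'(u) = 2u + 4 vanishes at u ∈ {-2}; Q'(v) = 8(v - 1)(v + 1)(v + 3) vanishes at v ∈ {-3, -1, 1}.
Local minima of P (where P''>0): P(-2)=-4. Local minima of Q: Q(-3)=-18, Q(1)=-18.
So the global minimum of psi is P(-2) + Q(-3) − 2 = -4 − 18 − 2 = -24, attained at (-2, -3).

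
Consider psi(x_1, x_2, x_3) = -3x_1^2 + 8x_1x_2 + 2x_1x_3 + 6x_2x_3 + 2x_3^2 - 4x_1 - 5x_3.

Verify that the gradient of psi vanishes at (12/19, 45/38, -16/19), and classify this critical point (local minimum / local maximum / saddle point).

saddle point

∇psi = (-6x_1 + 8x_2 + 2x_3 - 4, 8x_1 + 6x_3, 2x_1 + 6x_2 + 4x_3 - 5); substituting (12/19, 45/38, -16/19) gives ∇psi = (0, 0, 0), so (12/19, 45/38, -16/19) is indeed a critical point.
The Hessian is constant: H = [[-6, 8, 2], [8, 0, 6], [2, 6, 4]].
Leading principal minors: Δ₁ = -6, Δ₂ = -64, Δ₃ = 152.
The minors fit neither the all-positive nor the alternating-sign pattern, so H is indefinite: a saddle point.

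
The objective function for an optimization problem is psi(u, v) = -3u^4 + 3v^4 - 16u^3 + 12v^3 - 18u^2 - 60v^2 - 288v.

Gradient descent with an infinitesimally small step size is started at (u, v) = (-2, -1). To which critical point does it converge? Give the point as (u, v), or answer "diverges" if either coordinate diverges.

(-1, 3)

psi is separable, so gradient descent decouples: u follows -∂psi/∂u, v follows -∂psi/∂v.
∂psi/∂u = -12u(u + 1)(u + 3); at u=-2 this is -24, so u increases.
∂psi/∂v = 12(v - 3)(v + 2)(v + 4); at v=-1 this is -144, so v increases.
u converges to its nearest critical value -1 (a local min of the u-part); v converges to 3. The iterate converges to (-1, 3).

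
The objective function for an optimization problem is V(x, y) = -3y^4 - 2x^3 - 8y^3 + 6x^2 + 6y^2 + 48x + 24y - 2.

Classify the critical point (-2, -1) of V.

The mixed partial ∂²V/∂x∂y is 0, so the Hessian at any point is diag(V_xx, V_yy) = diag(12(-x + 1), 12(-3y^2 - 4y + 1)).
At (-2, -1): H = diag(36, 24).
Both eigenvalues are positive, so H is positive definite: a local minimum.

local minimum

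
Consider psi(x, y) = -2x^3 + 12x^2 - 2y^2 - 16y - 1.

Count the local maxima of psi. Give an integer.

psi separates as a function of x plus a function of y, so ∇psi=0 decouples.
∂psi/∂x = -6x(x - 4) = 0 at x ∈ {0, 4}; ∂psi/∂y = -4(y + 4) = 0 at y ∈ {-4}.
The Hessian is diagonal: diag(psi_xx, psi_yy). Second derivatives: psi_xx(0)=24, psi_xx(4)=-24; psi_yy(-4)=-4.
Local maxima occur where both diagonal entries negative: (4, -4). Count: 1.

1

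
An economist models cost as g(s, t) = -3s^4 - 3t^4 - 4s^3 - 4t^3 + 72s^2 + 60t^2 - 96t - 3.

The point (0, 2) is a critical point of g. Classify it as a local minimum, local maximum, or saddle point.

saddle point

The mixed partial ∂²g/∂s∂t is 0, so the Hessian at any point is diag(g_ss, g_tt) = diag(12(-3s^2 - 2s + 12), 12(-3t^2 - 2t + 10)).
At (0, 2): H = diag(144, -72).
The eigenvalues have opposite signs, so H is indefinite: a saddle point.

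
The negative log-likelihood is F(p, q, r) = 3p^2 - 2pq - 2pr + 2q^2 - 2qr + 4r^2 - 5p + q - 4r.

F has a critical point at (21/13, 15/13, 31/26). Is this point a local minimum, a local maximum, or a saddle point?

local minimum

The Hessian is constant: H = [[6, -2, -2], [-2, 4, -2], [-2, -2, 8]].
Leading principal minors: Δ₁ = 6, Δ₂ = 20, Δ₃ = 104.
All leading minors are positive, so H is positive definite: a local minimum.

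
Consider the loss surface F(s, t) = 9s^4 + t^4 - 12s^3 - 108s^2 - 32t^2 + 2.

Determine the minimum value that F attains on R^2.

F(s,t) separates as P(s) + Q(t) + 2, so its minimum is min P + min Q + 2.
P'(s) = 36s(s - 3)(s + 2) vanishes at s ∈ {-2, 0, 3}; Q'(t) = 4t(t - 4)(t + 4) vanishes at t ∈ {-4, 0, 4}.
Local minima of P (where P''>0): P(-2)=-192, P(3)=-567. Local minima of Q: Q(-4)=-256, Q(4)=-256.
So the global minimum of F is P(3) + Q(-4) + 2 = -567 − 256 + 2 = -821, attained at (3, -4).

-821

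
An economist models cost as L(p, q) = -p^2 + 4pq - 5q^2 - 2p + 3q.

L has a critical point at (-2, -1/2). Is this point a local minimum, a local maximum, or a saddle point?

local maximum

The Hessian of L is constant: H = [[-2, 4], [4, -10]].
det(H) = (-2)·(-10) − 4² = 4.
det(H) > 0 and tr(H) = -12 < 0, so H is negative definite and the point is a local maximum.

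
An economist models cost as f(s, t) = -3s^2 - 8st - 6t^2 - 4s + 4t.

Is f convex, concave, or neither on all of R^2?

concave

f is quadratic, so its Hessian is the constant matrix H = [[-6, -8], [-8, -12]].
det(H) = 8, tr(H) = -18.
det(H) > 0 and tr(H) < 0, so H is negative definite everywhere: concave.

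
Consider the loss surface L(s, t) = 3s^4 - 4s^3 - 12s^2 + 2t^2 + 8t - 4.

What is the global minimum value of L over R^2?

L(s,t) separates as P(s) + Q(t) − 4, so its minimum is min P + min Q − 4.
P'(s) = 12s(s - 2)(s + 1) vanishes at s ∈ {-1, 0, 2}; Q'(t) = 4(t + 2) vanishes at t ∈ {-2}.
Local minima of P (where P''>0): P(-1)=-5, P(2)=-32. Local minima of Q: Q(-2)=-8.
So the global minimum of L is P(2) + Q(-2) − 4 = -32 − 8 − 4 = -44, attained at (2, -2).

-44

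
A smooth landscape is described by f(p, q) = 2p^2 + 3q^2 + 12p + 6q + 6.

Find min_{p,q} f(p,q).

f(p,q) separates as A(p) + B(q) + 6, so its minimum is min A + min B + 6.
A'(p) = 4p + 12 vanishes at p ∈ {-3}; B'(q) = 6q + 6 vanishes at q ∈ {-1}.
Local minima of A (where A''>0): A(-3)=-18. Local minima of B: B(-1)=-3.
So the global minimum of f is A(-3) + B(-1) + 6 = -18 − 3 + 6 = -15, attained at (-3, -1).

-15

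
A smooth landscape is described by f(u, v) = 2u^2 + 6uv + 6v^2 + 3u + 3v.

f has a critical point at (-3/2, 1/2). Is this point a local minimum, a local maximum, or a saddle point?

local minimum

The Hessian of f is constant: H = [[4, 6], [6, 12]].
det(H) = 4·12 − 6² = 12.
det(H) > 0 and tr(H) = 16 > 0, so H is positive definite and the point is a local minimum.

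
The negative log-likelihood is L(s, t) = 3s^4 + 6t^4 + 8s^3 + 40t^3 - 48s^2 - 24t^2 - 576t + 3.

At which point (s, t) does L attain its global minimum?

L(s,t) separates as P(s) + Q(t) + 3, so its minimum is min P + min Q + 3.
P'(s) = 12s(s - 2)(s + 4) vanishes at s ∈ {-4, 0, 2}; Q'(t) = 24(t - 2)(t + 3)(t + 4) vanishes at t ∈ {-4, -3, 2}.
Local minima of P (where P''>0): P(-4)=-512, P(2)=-80. Local minima of Q: Q(-4)=896, Q(2)=-832.
So the global minimum of L is P(-4) + Q(2) + 3 = -512 − 832 + 3 = -1341, attained at (-4, 2).

(-4, 2)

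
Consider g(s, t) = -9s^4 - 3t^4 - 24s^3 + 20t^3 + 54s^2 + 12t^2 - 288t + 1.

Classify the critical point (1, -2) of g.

local maximum

The mixed partial ∂²g/∂s∂t is 0, so the Hessian at any point is diag(g_ss, g_tt) = diag(36(-3s^2 - 4s + 3), 12(-3t^2 + 10t + 2)).
At (1, -2): H = diag(-144, -360).
Both eigenvalues are negative, so H is negative definite: a local maximum.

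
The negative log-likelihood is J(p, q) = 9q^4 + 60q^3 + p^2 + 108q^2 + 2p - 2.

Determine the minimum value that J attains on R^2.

-3

J(p,q) separates as A(p) + B(q) − 2, so its minimum is min A + min B − 2.
A'(p) = 2p + 2 vanishes at p ∈ {-1}; B'(q) = 36q(q + 2)(q + 3) vanishes at q ∈ {-3, -2, 0}.
Local minima of A (where A''>0): A(-1)=-1. Local minima of B: B(-3)=81, B(0)=0.
So the global minimum of J is A(-1) + B(0) − 2 = -1 + 0 − 2 = -3, attained at (-1, 0).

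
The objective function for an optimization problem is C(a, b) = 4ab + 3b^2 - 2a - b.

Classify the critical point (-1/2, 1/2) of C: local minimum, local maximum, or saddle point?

saddle point

The Hessian of C is constant: H = [[0, 4], [4, 6]].
det(H) = 0·6 − 4² = -16.
Since det(H) < 0, H is indefinite and the critical point is a saddle point.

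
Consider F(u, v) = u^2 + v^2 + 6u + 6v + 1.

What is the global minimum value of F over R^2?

F(u,v) separates as P(u) + Q(v) + 1, so its minimum is min P + min Q + 1.
P'(u) = 2u + 6 vanishes at u ∈ {-3}; Q'(v) = 2v + 6 vanishes at v ∈ {-3}.
Local minima of P (where P''>0): P(-3)=-9. Local minima of Q: Q(-3)=-9.
So the global minimum of F is P(-3) + Q(-3) + 1 = -9 − 9 + 1 = -17, attained at (-3, -3).

-17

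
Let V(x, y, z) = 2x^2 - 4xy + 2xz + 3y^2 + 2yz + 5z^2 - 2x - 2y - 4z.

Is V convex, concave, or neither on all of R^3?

V is quadratic, so its Hessian is the constant matrix H = [[4, -4, 2], [-4, 6, 2], [2, 2, 10]].
Leading principal minors: 4, 8, 8.
All positive ⇒ H ≻ 0 ⇒ convex.

convex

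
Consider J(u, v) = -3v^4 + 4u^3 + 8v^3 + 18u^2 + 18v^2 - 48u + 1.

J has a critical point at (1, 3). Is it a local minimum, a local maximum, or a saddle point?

The mixed partial ∂²J/∂u∂v is 0, so the Hessian at any point is diag(J_uu, J_vv) = diag(12(2u + 3), 12(-3v^2 + 4v + 3)).
At (1, 3): H = diag(60, -144).
The eigenvalues have opposite signs, so H is indefinite: a saddle point.

saddle point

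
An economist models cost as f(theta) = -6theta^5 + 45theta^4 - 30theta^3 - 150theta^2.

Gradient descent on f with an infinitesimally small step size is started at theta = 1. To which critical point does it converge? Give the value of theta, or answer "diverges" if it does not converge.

f'(theta) = -30theta(theta - 5)(theta - 2)(theta + 1), so f'(1) = -240.
Gradient descent moves in the -f' direction, i.e. theta is increasing.
The nearest critical point in that direction is theta = 2, where f'' = 540 > 0 (a local minimum). The iterate converges there.

2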